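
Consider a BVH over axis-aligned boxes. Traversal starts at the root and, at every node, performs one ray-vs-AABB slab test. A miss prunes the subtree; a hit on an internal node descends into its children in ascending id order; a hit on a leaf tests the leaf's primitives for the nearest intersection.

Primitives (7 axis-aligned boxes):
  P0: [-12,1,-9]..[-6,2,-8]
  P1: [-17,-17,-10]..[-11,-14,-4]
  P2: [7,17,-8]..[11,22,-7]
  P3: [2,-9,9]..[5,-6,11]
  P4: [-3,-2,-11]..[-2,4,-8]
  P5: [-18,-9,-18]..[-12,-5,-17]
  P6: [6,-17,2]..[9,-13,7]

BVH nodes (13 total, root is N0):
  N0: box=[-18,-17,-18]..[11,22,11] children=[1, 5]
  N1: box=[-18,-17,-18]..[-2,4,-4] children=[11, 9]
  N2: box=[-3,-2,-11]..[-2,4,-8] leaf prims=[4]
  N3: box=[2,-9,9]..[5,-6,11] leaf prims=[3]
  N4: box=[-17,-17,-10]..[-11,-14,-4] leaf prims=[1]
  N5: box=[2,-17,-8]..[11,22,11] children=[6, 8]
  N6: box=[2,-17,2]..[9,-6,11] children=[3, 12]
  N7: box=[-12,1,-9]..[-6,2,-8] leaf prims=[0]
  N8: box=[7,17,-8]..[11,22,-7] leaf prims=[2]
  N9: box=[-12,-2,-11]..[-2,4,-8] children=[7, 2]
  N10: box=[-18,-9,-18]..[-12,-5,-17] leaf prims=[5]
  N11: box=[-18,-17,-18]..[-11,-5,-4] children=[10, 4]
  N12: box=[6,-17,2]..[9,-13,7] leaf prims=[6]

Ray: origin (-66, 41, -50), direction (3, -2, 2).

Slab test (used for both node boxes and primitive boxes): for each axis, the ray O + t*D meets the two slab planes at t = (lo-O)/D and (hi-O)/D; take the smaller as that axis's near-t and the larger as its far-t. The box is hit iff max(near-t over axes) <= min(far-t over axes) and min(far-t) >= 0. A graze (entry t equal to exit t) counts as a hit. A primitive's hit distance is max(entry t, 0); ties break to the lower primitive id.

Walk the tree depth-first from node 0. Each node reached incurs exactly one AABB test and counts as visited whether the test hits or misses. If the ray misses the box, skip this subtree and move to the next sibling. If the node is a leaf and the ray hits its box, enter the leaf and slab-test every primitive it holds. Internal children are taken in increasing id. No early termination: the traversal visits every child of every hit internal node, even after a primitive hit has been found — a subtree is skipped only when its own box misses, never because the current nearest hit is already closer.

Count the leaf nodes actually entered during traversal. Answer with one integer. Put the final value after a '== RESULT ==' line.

Walk:
N0 x:[16,77/3] y:[19/2,29] z:[16,61/2] -> hit [16,77/3], descend [1, 5]
  N1 x:[16,64/3] y:[37/2,29] z:[16,23] -> hit [37/2,64/3], descend [9, 11]
    N9 x:[18,64/3] y:[37/2,43/2] z:[39/2,21] -> hit [39/2,21], descend [2, 7]
      N2 x:[21,64/3] y:[37/2,43/2] z:[39/2,21] -> hit [21,21] leaf, test {P4@t=21}
      N7 x:[18,20] y:[39/2,20] z:[41/2,21] -> miss, prune
    N11 x:[16,55/3] y:[23,29] z:[16,23] -> miss, prune
  N5 x:[68/3,77/3] y:[19/2,29] z:[21,61/2] -> hit [68/3,77/3], descend [6, 8]
    N6 x:[68/3,25] y:[47/2,29] z:[26,61/2] -> miss, prune
    N8 x:[73/3,77/3] y:[19/2,12] z:[21,43/2] -> miss, prune

Summary -> nodes [0, 1, 9, 2, 7, 11, 5, 6, 8]; box-tests=9; leaf-entries=1; first=P4

== RESULT ==
1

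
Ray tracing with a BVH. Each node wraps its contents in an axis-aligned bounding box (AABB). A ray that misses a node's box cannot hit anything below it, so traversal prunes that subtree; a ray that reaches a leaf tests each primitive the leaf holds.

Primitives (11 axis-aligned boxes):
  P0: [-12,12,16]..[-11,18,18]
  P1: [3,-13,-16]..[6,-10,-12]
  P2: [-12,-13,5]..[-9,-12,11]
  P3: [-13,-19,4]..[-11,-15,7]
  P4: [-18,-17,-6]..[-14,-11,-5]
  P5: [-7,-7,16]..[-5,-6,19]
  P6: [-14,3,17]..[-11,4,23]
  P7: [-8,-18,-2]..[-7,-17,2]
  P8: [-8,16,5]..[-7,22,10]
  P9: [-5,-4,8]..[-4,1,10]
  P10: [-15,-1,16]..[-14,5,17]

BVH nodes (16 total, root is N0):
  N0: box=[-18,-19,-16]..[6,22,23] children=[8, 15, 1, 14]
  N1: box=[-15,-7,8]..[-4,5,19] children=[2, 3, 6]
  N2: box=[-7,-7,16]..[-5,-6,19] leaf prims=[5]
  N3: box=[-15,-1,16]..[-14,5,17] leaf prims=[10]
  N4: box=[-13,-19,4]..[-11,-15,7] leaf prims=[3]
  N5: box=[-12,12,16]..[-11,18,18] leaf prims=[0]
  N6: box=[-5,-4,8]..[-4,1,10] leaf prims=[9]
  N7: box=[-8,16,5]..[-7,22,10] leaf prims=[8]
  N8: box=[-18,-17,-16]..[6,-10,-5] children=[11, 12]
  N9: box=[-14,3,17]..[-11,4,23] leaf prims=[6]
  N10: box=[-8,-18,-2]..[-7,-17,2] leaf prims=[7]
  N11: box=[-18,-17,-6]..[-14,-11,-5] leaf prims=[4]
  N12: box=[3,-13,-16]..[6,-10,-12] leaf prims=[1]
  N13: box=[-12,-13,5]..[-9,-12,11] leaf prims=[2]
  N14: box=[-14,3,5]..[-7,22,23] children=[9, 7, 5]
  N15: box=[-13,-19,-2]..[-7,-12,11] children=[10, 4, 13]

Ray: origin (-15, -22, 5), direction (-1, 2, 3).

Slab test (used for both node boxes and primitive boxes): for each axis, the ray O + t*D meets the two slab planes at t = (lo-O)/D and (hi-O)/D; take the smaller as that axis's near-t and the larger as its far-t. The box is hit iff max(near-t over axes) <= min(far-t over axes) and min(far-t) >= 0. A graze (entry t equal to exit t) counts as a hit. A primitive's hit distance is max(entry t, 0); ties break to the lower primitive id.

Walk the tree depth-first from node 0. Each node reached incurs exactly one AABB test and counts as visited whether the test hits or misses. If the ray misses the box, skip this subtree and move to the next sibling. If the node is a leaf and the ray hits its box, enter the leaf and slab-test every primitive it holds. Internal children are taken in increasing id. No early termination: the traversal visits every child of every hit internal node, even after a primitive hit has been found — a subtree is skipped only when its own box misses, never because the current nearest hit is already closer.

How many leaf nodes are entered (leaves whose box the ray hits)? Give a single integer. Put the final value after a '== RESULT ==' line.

Walk:
N0 x:[-21,3] y:[3/2,22] z:[-7,6] -> hit [3/2,3], descend [1, 8, 14, 15]
  N1 x:[-11,0] y:[15/2,27/2] z:[1,14/3] -> miss, prune
  N8 x:[-21,3] y:[5/2,6] z:[-7,-10/3] -> miss, prune
  N14 x:[-8,-1] y:[25/2,22] z:[0,6] -> miss, prune
  N15 x:[-8,-2] y:[3/2,5] z:[-7/3,2] -> miss, prune

Visited [0, 1, 8, 14, 15]. Tests: 5 box, 0 leaf. Nearest: miss.

== RESULT ==
0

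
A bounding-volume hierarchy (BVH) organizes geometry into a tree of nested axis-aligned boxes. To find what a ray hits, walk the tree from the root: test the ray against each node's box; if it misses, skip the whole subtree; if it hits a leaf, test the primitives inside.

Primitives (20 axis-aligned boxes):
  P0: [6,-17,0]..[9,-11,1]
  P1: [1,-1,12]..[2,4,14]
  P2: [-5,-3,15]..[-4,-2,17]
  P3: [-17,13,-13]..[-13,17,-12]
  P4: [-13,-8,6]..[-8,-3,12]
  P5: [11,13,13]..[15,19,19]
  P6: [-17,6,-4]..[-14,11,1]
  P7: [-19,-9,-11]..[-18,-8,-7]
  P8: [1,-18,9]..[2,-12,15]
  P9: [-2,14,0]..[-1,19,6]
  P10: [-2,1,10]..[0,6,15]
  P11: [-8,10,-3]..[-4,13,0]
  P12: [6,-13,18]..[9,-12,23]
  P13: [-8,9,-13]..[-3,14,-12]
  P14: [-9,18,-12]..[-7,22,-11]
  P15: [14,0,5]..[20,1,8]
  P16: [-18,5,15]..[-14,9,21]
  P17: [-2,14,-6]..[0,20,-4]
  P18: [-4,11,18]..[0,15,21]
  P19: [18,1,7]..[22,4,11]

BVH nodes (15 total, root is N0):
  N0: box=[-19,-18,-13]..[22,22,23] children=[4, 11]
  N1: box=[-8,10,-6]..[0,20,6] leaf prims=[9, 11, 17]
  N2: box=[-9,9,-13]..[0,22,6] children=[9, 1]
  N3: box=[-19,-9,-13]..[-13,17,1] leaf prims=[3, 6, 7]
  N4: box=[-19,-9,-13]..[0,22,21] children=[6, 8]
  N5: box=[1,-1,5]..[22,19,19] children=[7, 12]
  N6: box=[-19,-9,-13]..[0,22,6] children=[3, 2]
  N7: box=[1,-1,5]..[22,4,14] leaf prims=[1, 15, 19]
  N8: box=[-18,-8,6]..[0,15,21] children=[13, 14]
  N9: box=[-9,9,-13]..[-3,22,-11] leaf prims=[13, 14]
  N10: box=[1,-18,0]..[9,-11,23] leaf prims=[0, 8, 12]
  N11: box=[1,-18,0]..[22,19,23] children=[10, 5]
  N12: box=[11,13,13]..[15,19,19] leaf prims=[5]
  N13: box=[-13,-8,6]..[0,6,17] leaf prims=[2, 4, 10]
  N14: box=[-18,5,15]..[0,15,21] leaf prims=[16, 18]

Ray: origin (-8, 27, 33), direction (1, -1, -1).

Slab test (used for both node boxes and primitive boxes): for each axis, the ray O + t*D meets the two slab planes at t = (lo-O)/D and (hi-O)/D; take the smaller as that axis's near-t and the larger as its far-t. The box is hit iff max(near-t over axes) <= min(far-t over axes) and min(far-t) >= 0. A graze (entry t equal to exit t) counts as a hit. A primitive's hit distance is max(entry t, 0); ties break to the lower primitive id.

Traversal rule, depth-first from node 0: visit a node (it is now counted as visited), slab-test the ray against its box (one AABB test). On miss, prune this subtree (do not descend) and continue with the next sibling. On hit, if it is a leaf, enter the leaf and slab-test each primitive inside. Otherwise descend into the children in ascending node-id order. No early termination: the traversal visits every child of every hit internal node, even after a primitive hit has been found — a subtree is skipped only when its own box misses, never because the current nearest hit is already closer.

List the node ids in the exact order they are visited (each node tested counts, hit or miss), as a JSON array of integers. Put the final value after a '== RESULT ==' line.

Traverse from the root:
N0 x:[-11,30] y:[5,45] z:[10,46] -> hit [10,30], descend [4, 11]
  N4 x:[-11,8] y:[5,36] z:[12,46] -> miss, prune
  N11 x:[9,30] y:[8,45] z:[10,33] -> hit [10,30], descend [5, 10]
    N5 x:[9,30] y:[8,28] z:[14,28] -> hit [14,28], descend [7, 12]
      N7 x:[9,30] y:[23,28] z:[19,28] -> hit [23,28] leaf, test {P1(miss), P15@t=26, P19@t=26}
      N12 x:[19,23] y:[8,14] z:[14,20] -> miss, prune
    N10 x:[9,17] y:[38,45] z:[10,33] -> miss, prune

Summary -> nodes [0, 4, 11, 5, 7, 12, 10]; box-tests=7; leaf-entries=1; first=P15

== RESULT ==
[0, 4, 11, 5, 7, 12, 10]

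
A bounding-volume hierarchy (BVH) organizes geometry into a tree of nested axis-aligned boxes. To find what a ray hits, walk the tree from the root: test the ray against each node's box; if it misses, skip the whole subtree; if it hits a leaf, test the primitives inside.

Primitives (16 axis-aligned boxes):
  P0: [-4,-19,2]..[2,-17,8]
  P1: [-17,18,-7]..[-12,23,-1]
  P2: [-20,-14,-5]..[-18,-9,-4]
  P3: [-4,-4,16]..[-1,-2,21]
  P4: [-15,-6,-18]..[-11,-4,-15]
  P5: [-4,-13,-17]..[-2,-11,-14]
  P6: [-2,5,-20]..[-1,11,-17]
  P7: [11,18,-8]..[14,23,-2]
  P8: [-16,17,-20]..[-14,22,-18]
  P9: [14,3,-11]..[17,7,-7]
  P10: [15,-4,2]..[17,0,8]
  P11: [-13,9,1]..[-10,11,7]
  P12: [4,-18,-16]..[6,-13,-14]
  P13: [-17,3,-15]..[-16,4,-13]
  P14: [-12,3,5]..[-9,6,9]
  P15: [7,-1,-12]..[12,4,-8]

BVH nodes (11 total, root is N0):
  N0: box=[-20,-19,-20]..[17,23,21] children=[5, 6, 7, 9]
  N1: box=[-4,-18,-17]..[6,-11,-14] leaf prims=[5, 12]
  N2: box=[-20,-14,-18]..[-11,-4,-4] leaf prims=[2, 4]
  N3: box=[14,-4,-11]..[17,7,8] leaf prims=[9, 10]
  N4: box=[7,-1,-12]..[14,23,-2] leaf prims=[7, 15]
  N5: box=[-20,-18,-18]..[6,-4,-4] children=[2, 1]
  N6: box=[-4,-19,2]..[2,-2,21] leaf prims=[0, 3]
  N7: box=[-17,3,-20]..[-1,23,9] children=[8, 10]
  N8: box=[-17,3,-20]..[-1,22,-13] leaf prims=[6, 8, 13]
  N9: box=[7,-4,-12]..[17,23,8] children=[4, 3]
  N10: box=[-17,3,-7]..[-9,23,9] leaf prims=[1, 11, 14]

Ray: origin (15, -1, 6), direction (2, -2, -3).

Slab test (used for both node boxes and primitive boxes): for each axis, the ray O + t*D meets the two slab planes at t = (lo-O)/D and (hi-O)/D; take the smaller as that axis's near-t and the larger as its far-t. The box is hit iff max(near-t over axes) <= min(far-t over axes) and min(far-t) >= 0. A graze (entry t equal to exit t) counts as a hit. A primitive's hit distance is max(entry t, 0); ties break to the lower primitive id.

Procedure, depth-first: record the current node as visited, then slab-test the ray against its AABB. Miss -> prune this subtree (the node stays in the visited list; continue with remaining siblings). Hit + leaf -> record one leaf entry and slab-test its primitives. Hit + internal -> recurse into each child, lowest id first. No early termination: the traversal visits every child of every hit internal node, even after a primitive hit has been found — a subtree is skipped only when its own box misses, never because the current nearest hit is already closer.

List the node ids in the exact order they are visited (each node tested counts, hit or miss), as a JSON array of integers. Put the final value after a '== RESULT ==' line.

Walk:
N0 x:[-35/2,1] y:[-12,9] z:[-5,26/3] -> hit [-5,1], descend [5, 6, 7, 9]
  N5 x:[-35/2,-9/2] y:[3/2,17/2] z:[10/3,8] -> miss, prune
  N6 x:[-19/2,-13/2] y:[1/2,9] z:[-5,4/3] -> miss, prune
  N7 x:[-16,-8] y:[-12,-2] z:[-1,26/3] -> miss, prune
  N9 x:[-4,1] y:[-12,3/2] z:[-2/3,6] -> hit [-2/3,1], descend [3, 4]
    N3 x:[-1/2,1] y:[-4,3/2] z:[-2/3,17/3] -> hit [-1/2,1] leaf, test {P9(miss), P10@t=0}
    N4 x:[-4,-1/2] y:[-12,0] z:[8/3,6] -> miss, prune

Visited [0, 5, 6, 7, 9, 3, 4]. Tests: 7 box, 1 leaf. Nearest: P10.

== RESULT ==
[0, 5, 6, 7, 9, 3, 4]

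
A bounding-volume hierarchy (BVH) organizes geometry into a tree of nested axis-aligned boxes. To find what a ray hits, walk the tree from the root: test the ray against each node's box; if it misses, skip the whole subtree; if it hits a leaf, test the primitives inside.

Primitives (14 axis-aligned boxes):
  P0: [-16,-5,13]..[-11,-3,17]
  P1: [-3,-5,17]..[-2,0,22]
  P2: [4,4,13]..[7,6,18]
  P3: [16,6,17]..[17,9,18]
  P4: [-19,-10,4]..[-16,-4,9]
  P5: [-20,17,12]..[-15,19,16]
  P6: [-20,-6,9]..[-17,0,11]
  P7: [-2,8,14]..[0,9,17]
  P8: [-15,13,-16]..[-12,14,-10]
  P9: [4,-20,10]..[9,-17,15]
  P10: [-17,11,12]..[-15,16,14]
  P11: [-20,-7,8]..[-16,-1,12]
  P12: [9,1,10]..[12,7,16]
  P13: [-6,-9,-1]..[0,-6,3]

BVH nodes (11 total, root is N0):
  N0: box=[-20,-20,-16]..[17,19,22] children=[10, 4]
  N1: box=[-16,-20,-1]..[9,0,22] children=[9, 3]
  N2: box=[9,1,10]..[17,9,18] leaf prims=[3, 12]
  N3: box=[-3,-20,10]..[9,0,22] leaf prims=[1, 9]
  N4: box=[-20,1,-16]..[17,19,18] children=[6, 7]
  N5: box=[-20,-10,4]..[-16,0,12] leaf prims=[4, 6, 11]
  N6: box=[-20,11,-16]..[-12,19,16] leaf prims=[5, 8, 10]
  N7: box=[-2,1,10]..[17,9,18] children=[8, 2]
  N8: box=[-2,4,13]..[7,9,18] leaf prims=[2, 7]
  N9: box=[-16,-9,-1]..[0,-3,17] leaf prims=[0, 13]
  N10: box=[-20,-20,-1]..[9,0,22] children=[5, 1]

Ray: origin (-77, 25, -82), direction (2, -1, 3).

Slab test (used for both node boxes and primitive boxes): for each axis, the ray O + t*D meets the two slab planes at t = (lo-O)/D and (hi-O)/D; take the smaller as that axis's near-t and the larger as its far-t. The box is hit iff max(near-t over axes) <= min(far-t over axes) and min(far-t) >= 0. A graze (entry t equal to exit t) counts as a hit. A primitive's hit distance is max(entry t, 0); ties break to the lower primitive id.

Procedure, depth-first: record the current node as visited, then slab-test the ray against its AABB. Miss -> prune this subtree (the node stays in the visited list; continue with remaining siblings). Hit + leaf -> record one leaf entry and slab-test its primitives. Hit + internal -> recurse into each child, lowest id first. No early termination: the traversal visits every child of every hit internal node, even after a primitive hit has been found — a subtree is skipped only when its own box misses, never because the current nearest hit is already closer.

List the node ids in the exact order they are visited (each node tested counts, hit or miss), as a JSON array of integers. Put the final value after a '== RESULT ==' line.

Trace the traversal:
N0 x:[57/2,47] y:[6,45] z:[22,104/3] -> hit [57/2,104/3], descend [4, 10]
  N4 x:[57/2,47] y:[6,24] z:[22,100/3] -> miss, prune
  N10 x:[57/2,43] y:[25,45] z:[27,104/3] -> hit [57/2,104/3], descend [1, 5]
    N1 x:[61/2,43] y:[25,45] z:[27,104/3] -> hit [61/2,104/3], descend [3, 9]
      N3 x:[37,43] y:[25,45] z:[92/3,104/3] -> miss, prune
      N9 x:[61/2,77/2] y:[28,34] z:[27,33] -> hit [61/2,33] leaf, test {P0(miss), P13(miss)}
    N5 x:[57/2,61/2] y:[25,35] z:[86/3,94/3] -> hit [86/3,61/2] leaf, test {P4@t=29, P6(miss), P11@t=30}

Summary -> nodes [0, 4, 10, 1, 3, 9, 5]; box-tests=7; leaf-entries=2; first=P4

== RESULT ==
[0, 4, 10, 1, 3, 9, 5]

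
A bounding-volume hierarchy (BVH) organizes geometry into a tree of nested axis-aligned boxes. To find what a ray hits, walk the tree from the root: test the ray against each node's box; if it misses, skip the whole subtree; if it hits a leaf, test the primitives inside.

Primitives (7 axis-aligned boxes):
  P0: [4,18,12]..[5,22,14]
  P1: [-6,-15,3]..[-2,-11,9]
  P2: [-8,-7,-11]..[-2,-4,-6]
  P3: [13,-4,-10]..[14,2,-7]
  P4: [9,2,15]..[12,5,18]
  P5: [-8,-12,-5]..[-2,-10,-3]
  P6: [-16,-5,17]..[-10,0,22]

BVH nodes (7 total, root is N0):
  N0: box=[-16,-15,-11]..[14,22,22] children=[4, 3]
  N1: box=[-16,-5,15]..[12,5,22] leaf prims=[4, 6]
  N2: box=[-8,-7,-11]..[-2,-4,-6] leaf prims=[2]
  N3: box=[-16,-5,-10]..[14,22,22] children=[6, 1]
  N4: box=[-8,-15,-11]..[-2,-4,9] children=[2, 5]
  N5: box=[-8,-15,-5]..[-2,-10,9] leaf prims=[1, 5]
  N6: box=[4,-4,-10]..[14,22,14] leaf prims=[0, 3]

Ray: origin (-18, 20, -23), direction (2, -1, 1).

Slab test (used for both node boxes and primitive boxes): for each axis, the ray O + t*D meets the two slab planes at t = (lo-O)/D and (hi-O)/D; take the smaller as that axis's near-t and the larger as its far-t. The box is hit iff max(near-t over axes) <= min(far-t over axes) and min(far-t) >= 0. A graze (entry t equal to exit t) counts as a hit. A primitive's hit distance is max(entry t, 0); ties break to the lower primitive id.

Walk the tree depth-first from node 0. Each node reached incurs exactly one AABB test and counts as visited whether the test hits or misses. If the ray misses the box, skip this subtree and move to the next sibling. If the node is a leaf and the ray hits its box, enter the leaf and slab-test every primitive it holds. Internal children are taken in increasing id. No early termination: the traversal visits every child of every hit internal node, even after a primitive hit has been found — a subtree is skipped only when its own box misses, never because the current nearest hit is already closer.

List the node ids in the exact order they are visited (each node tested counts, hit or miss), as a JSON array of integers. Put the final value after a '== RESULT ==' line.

Trace the traversal:
N0 x:[1,16] y:[-2,35] z:[12,45] -> hit [12,16], descend [3, 4]
  N3 x:[1,16] y:[-2,25] z:[13,45] -> hit [13,16], descend [1, 6]
    N1 x:[1,15] y:[15,25] z:[38,45] -> miss, prune
    N6 x:[11,16] y:[-2,24] z:[13,37] -> hit [13,16] leaf, test {P0(miss), P3(miss)}
  N4 x:[5,8] y:[24,35] z:[12,32] -> miss, prune

5 AABB tests over nodes [0, 3, 1, 6, 4]; 1 leaf entered; closest miss.

== RESULT ==
[0, 3, 1, 6, 4]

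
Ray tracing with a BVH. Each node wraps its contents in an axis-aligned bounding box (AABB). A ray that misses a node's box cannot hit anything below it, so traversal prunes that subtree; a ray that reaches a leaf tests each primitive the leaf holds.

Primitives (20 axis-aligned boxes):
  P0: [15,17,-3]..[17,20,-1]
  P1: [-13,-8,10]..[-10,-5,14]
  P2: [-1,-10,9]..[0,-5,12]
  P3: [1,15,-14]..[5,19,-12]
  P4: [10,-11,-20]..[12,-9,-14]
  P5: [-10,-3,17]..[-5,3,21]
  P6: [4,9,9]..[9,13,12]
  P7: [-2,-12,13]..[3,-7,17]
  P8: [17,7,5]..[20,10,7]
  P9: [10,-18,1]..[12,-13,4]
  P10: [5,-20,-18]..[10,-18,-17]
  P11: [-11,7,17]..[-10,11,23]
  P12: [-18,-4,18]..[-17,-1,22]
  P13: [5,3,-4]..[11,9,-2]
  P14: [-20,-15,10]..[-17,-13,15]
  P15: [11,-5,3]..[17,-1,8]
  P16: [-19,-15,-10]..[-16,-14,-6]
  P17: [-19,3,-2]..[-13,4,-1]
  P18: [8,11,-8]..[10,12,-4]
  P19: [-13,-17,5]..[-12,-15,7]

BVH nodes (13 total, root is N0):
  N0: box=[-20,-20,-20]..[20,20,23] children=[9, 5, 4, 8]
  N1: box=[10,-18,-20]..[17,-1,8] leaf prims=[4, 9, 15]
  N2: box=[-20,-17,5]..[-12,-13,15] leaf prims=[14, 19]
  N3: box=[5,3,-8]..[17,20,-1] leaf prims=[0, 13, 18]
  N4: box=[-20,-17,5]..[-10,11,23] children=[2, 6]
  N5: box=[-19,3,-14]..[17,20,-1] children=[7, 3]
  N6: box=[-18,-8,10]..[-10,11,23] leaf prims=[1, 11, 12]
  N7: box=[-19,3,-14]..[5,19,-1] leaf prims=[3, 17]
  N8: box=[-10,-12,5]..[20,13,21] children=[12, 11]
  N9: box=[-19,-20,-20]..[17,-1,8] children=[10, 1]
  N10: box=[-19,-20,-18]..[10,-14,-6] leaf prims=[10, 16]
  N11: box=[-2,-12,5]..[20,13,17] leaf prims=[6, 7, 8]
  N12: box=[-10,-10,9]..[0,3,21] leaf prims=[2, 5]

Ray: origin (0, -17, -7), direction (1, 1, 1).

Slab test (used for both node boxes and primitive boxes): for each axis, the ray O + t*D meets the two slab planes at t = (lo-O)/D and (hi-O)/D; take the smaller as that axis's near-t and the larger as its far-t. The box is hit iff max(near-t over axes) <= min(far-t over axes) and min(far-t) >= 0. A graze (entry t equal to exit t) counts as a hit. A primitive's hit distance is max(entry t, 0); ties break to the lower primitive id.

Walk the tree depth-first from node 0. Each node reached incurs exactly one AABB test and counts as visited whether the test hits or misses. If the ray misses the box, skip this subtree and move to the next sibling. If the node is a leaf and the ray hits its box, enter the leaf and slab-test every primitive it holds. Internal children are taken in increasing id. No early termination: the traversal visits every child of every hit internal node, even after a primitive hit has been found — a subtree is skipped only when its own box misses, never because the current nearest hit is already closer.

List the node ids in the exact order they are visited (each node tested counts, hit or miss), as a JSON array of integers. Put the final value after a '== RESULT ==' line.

Traverse from the root:
N0 x:[-20,20] y:[-3,37] z:[-13,30] -> hit [-3,20], descend [4, 5, 8, 9]
  N4 x:[-20,-10] y:[0,28] z:[12,30] -> miss, prune
  N5 x:[-19,17] y:[20,37] z:[-7,6] -> miss, prune
  N8 x:[-10,20] y:[5,30] z:[12,28] -> hit [12,20], descend [11, 12]
    N11 x:[-2,20] y:[5,30] z:[12,24] -> hit [12,20] leaf, test {P6(miss), P7(miss), P8(miss)}
    N12 x:[-10,0] y:[7,20] z:[16,28] -> miss, prune
  N9 x:[-19,17] y:[-3,16] z:[-13,15] -> hit [-3,15], descend [1, 10]
    N1 x:[10,17] y:[-1,16] z:[-13,15] -> hit [10,15] leaf, test {P4(miss), P9(miss), P15@t=12}
    N10 x:[-19,10] y:[-3,3] z:[-11,1] -> hit [-3,1] leaf, test {P10(miss), P16(miss)}

order=[0, 4, 5, 8, 11, 12, 9, 1, 10]  |boxes|=9  |leaves|=3  hit=P15

== RESULT ==
[0, 4, 5, 8, 11, 12, 9, 1, 10]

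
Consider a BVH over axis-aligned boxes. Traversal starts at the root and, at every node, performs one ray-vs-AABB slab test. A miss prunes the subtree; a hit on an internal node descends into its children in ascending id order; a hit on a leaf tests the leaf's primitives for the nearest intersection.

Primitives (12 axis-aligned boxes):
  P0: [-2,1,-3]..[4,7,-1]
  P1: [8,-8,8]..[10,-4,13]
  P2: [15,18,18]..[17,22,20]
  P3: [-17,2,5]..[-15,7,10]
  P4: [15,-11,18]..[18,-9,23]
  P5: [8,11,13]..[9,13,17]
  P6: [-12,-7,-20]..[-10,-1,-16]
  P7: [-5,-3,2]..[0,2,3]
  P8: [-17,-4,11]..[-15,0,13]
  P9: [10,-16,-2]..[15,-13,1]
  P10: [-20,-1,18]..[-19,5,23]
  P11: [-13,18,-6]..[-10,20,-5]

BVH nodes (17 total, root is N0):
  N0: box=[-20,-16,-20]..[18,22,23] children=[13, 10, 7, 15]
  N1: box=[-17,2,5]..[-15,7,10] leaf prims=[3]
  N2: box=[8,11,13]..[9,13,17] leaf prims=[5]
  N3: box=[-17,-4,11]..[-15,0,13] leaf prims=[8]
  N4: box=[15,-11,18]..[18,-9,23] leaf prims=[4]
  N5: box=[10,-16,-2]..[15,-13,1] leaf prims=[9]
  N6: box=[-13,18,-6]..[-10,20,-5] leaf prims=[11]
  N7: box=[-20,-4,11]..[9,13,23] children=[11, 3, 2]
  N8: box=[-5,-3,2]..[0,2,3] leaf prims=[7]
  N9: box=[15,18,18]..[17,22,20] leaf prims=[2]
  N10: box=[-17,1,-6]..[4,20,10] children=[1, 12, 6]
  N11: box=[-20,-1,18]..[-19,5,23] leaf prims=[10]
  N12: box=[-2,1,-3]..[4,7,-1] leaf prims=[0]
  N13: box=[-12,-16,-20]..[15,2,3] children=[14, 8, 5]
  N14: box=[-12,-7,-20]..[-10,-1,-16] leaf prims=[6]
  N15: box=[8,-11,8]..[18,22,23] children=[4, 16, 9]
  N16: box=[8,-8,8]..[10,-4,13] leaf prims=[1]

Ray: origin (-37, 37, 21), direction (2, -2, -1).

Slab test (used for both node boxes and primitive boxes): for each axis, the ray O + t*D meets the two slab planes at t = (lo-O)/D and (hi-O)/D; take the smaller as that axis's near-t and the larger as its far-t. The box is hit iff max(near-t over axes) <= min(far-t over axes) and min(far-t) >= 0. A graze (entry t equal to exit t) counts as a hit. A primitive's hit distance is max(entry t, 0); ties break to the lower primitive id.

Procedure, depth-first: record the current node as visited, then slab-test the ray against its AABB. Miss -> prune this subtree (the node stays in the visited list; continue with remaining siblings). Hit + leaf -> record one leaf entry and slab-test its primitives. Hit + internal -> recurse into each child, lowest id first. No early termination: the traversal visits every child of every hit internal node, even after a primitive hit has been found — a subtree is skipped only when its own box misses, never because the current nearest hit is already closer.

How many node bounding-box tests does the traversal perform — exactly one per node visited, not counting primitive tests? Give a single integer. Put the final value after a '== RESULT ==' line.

Traverse from the root:
N0 x:[17/2,55/2] y:[15/2,53/2] z:[-2,41] -> hit [17/2,53/2], descend [7, 10, 13, 15]
  N7 x:[17/2,23] y:[12,41/2] z:[-2,10] -> miss, prune
  N10 x:[10,41/2] y:[17/2,18] z:[11,27] -> hit [11,18], descend [1, 6, 12]
    N1 x:[10,11] y:[15,35/2] z:[11,16] -> miss, prune
    N6 x:[12,27/2] y:[17/2,19/2] z:[26,27] -> miss, prune
    N12 x:[35/2,41/2] y:[15,18] z:[22,24] -> miss, prune
  N13 x:[25/2,26] y:[35/2,53/2] z:[18,41] -> hit [18,26], descend [5, 8, 14]
    N5 x:[47/2,26] y:[25,53/2] z:[20,23] -> miss, prune
    N8 x:[16,37/2] y:[35/2,20] z:[18,19] -> hit [18,37/2] leaf, test {P7@t=18}
    N14 x:[25/2,27/2] y:[19,22] z:[37,41] -> miss, prune
  N15 x:[45/2,55/2] y:[15/2,24] z:[-2,13] -> miss, prune

Summary -> nodes [0, 7, 10, 1, 6, 12, 13, 5, 8, 14, 15]; box-tests=11; leaf-entries=1; first=P7

== RESULT ==
11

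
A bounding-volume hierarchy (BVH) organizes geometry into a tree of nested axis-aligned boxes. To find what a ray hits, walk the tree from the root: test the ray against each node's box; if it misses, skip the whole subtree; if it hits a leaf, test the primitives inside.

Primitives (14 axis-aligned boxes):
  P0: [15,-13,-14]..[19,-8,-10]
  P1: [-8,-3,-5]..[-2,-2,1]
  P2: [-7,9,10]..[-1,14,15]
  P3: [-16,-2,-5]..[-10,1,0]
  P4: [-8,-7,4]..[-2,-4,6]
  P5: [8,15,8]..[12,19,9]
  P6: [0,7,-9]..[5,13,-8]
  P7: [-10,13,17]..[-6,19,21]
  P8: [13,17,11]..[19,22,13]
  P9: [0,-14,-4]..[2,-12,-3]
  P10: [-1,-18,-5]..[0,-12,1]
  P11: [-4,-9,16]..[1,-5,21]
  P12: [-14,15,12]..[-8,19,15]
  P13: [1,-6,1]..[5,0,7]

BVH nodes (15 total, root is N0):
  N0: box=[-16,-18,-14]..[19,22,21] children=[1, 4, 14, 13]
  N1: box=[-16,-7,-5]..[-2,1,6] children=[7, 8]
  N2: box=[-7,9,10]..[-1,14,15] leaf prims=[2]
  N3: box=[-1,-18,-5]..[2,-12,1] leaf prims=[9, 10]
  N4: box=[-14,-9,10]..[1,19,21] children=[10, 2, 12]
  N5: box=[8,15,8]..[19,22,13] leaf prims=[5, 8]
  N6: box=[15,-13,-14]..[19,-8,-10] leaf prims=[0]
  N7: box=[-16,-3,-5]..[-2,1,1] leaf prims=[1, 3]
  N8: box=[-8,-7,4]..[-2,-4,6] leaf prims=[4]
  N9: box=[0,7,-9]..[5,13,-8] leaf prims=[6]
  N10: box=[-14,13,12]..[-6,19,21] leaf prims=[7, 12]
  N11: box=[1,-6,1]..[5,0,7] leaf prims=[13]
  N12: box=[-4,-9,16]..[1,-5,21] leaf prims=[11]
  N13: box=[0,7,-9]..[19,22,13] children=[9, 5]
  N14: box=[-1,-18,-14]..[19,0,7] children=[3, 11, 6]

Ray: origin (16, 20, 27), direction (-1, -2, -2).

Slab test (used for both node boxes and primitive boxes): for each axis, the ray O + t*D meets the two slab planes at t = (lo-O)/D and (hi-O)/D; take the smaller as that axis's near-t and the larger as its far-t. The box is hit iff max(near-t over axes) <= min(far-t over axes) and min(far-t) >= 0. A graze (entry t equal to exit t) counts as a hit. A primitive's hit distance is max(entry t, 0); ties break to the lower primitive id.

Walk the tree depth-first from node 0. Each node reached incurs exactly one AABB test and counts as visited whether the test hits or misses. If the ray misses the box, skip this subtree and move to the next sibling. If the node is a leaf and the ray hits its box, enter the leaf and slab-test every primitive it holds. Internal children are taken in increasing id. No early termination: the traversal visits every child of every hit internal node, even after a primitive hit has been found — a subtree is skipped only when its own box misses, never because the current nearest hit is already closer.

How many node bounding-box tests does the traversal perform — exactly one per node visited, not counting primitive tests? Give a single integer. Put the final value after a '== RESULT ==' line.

Trace the traversal:
N0 x:[-3,32] y:[-1,19] z:[3,41/2] -> hit [3,19], descend [1, 4, 13, 14]
  N1 x:[18,32] y:[19/2,27/2] z:[21/2,16] -> miss, prune
  N4 x:[15,30] y:[1/2,29/2] z:[3,17/2] -> miss, prune
  N13 x:[-3,16] y:[-1,13/2] z:[7,18] -> miss, prune
  N14 x:[-3,17] y:[10,19] z:[10,41/2] -> hit [10,17], descend [3, 6, 11]
    N3 x:[14,17] y:[16,19] z:[13,16] -> hit [16,16] leaf, test {P9(miss), P10@t=16}
    N6 x:[-3,1] y:[14,33/2] z:[37/2,41/2] -> miss, prune
    N11 x:[11,15] y:[10,13] z:[10,13] -> hit [11,13] leaf, test {P13@t=11}

8 AABB tests over nodes [0, 1, 4, 13, 14, 3, 6, 11]; 2 leaves entered; closest P13.

== RESULT ==
8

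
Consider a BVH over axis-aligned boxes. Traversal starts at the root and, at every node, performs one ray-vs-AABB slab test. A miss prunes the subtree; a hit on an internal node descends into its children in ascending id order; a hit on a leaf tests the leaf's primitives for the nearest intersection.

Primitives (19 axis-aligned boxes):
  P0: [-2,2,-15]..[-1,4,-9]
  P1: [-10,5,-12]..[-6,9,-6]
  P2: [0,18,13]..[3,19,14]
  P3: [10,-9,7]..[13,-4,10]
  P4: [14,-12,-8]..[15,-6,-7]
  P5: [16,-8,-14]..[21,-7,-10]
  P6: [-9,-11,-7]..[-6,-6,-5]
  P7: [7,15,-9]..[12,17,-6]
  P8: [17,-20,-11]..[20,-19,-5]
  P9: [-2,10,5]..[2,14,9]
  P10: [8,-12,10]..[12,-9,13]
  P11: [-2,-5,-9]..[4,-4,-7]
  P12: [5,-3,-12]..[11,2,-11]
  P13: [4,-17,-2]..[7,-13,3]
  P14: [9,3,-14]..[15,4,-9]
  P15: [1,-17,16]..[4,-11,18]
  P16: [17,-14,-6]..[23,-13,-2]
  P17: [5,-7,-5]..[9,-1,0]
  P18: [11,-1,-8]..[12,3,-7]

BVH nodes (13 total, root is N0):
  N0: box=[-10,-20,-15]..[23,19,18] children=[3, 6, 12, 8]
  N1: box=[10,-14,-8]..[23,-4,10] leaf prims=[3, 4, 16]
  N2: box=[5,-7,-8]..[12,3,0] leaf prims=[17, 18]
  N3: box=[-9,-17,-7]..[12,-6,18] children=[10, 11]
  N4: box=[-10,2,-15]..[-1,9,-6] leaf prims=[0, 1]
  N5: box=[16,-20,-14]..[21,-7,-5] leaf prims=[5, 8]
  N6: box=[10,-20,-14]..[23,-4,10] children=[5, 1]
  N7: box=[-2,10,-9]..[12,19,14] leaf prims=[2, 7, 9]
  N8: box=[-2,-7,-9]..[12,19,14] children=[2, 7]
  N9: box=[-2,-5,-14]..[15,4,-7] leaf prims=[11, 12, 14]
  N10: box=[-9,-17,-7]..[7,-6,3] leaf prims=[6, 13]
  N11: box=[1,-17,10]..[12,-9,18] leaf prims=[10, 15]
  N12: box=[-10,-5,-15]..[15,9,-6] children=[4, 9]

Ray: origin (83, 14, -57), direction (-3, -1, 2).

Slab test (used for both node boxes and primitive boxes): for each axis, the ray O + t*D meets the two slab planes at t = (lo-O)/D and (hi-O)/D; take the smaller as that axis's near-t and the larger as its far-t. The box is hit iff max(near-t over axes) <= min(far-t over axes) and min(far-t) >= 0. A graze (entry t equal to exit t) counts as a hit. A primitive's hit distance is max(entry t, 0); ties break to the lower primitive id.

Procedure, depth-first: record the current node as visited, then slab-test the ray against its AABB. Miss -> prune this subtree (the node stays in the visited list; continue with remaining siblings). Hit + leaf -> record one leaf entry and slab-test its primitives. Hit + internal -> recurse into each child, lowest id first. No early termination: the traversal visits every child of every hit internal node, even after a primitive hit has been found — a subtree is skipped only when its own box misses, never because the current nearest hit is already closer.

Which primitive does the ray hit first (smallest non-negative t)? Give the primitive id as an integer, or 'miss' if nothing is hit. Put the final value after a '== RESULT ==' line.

Traverse from the root:
N0 x:[20,31] y:[-5,34] z:[21,75/2] -> hit [21,31], descend [3, 6, 8, 12]
  N3 x:[71/3,92/3] y:[20,31] z:[25,75/2] -> hit [25,92/3], descend [10, 11]
    N10 x:[76/3,92/3] y:[20,31] z:[25,30] -> hit [76/3,30] leaf, test {P6(miss), P13(miss)}
    N11 x:[71/3,82/3] y:[23,31] z:[67/2,75/2] -> miss, prune
  N6 x:[20,73/3] y:[18,34] z:[43/2,67/2] -> hit [43/2,73/3], descend [1, 5]
    N1 x:[20,73/3] y:[18,28] z:[49/2,67/2] -> miss, prune
    N5 x:[62/3,67/3] y:[21,34] z:[43/2,26] -> hit [43/2,67/3] leaf, test {P5@t=43/2, P8(miss)}
  N8 x:[71/3,85/3] y:[-5,21] z:[24,71/2] -> miss, prune
  N12 x:[68/3,31] y:[5,19] z:[21,51/2] -> miss, prune

order=[0, 3, 10, 11, 6, 1, 5, 8, 12]  |boxes|=9  |leaves|=2  hit=P5

== RESULT ==
5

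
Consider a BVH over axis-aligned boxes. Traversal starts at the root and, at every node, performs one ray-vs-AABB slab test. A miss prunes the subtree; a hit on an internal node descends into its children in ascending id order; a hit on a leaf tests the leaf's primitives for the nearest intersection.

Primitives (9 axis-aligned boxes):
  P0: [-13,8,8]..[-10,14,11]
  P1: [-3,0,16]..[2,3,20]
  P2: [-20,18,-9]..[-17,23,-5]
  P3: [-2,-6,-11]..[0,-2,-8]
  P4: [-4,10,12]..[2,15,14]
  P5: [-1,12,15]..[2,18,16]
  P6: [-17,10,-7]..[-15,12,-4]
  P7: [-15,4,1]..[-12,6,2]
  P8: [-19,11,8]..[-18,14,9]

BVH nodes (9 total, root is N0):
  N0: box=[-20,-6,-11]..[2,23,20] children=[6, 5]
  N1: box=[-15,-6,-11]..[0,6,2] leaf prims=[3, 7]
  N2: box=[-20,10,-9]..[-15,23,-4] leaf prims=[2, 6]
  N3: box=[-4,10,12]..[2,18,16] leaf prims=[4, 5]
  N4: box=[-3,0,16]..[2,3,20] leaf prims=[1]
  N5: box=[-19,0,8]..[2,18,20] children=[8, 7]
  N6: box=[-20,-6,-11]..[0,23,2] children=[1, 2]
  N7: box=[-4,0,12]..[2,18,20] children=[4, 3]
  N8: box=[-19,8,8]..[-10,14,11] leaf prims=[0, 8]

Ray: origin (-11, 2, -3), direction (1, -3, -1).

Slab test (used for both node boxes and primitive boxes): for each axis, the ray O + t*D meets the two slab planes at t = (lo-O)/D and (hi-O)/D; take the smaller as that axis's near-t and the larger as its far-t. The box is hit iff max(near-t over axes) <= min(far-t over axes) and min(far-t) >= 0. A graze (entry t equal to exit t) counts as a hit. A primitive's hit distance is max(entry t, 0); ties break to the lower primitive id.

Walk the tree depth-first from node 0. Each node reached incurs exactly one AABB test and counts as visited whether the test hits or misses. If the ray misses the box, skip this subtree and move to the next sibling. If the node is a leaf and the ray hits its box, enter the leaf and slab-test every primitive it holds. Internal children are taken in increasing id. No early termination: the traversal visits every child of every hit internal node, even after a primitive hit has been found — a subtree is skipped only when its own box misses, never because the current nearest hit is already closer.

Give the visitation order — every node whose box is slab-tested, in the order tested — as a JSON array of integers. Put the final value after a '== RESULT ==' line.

Trace the traversal:
N0 x:[-9,13] y:[-7,8/3] z:[-23,8] -> hit [-7,8/3], descend [5, 6]
  N5 x:[-8,13] y:[-16/3,2/3] z:[-23,-11] -> miss, prune
  N6 x:[-9,11] y:[-7,8/3] z:[-5,8] -> hit [-5,8/3], descend [1, 2]
    N1 x:[-4,11] y:[-4/3,8/3] z:[-5,8] -> hit [-4/3,8/3] leaf, test {P3(miss), P7(miss)}
    N2 x:[-9,-4] y:[-7,-8/3] z:[1,6] -> miss, prune

Visited [0, 5, 6, 1, 2]. Tests: 5 box, 1 leaf. Nearest: miss.

== RESULT ==
[0, 5, 6, 1, 2]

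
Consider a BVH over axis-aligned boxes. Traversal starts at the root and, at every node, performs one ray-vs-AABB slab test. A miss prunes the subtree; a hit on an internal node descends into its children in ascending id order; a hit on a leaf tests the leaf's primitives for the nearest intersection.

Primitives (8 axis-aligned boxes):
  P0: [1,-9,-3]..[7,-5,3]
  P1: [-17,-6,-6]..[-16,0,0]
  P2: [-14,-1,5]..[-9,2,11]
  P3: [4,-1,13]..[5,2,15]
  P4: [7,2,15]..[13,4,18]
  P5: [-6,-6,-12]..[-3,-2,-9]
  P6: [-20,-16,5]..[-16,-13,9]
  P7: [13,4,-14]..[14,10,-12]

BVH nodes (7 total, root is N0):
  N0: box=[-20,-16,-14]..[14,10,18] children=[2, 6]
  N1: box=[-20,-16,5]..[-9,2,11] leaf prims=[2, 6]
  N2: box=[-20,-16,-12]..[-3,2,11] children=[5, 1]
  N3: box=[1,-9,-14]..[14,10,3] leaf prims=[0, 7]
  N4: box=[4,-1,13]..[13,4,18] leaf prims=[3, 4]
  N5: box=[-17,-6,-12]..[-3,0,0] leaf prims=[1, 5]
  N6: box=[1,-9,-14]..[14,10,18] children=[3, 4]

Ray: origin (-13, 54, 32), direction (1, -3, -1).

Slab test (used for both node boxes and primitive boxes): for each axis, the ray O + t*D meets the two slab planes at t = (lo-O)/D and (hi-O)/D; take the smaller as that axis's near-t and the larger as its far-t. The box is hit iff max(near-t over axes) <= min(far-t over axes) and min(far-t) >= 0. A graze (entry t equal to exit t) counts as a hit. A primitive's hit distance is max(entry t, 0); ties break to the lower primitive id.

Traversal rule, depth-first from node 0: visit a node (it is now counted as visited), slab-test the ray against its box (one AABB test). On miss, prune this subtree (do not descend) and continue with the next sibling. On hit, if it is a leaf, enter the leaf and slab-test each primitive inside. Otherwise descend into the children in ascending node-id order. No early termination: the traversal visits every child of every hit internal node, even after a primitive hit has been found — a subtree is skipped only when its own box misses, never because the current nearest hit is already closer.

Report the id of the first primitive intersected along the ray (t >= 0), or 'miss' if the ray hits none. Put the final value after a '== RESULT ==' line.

Walk:
N0 x:[-7,27] y:[44/3,70/3] z:[14,46] -> hit [44/3,70/3], descend [2, 6]
  N2 x:[-7,10] y:[52/3,70/3] z:[21,44] -> miss, prune
  N6 x:[14,27] y:[44/3,21] z:[14,46] -> hit [44/3,21], descend [3, 4]
    N3 x:[14,27] y:[44/3,21] z:[29,46] -> miss, prune
    N4 x:[17,26] y:[50/3,55/3] z:[14,19] -> hit [17,55/3] leaf, test {P3@t=52/3, P4(miss)}

Summary -> nodes [0, 2, 6, 3, 4]; box-tests=5; leaf-entries=1; first=P3

== RESULT ==
3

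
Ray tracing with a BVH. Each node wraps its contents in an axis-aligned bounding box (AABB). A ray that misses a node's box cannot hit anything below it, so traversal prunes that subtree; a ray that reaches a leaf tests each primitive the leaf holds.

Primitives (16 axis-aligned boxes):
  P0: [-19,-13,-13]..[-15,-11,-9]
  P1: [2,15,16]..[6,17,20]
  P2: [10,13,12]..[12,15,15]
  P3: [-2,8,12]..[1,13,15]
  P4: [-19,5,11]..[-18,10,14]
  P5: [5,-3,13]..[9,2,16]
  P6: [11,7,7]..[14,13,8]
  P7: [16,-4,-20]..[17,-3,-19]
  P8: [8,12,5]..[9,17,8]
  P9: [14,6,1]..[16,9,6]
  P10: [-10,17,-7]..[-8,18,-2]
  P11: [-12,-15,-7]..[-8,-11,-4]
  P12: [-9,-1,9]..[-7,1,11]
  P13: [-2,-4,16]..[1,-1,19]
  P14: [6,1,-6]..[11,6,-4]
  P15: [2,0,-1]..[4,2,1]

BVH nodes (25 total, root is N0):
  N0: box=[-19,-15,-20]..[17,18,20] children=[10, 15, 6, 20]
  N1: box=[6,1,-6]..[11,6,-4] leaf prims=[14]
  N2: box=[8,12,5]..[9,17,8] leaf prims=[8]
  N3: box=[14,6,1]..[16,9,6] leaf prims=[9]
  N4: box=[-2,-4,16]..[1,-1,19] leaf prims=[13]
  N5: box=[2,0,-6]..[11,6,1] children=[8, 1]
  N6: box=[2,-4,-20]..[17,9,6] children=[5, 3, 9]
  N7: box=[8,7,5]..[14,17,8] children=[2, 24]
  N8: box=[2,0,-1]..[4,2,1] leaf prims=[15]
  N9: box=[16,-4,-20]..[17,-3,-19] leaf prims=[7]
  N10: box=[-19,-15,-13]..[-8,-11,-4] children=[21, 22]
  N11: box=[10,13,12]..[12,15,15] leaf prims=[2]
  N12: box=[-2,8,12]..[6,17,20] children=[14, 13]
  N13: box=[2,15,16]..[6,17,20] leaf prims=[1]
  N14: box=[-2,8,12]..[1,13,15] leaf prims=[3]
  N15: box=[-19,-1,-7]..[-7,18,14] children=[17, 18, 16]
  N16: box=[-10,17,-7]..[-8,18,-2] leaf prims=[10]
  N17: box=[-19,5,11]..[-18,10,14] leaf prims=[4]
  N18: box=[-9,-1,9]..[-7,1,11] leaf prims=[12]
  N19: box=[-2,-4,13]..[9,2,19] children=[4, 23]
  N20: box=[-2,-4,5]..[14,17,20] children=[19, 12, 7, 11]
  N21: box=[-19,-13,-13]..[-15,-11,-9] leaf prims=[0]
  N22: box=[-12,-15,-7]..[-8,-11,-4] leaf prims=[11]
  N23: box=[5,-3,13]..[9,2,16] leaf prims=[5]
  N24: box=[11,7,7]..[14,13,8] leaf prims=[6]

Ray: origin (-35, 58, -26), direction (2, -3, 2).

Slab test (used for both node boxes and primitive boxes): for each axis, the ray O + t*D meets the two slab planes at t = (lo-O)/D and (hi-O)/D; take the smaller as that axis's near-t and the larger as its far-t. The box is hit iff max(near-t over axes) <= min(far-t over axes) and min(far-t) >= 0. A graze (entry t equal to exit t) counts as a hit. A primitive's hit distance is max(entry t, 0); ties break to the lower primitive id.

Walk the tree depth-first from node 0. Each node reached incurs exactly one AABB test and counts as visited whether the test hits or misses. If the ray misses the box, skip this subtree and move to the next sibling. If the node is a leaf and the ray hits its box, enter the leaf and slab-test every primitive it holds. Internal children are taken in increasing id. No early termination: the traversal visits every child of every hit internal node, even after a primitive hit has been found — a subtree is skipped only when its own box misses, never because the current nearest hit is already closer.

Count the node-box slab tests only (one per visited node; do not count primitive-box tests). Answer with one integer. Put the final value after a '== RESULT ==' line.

Traverse from the root:
N0 x:[8,26] y:[40/3,73/3] z:[3,23] -> hit [40/3,23], descend [6, 10, 15, 20]
  N6 x:[37/2,26] y:[49/3,62/3] z:[3,16] -> miss, prune
  N10 x:[8,27/2] y:[23,73/3] z:[13/2,11] -> miss, prune
  N15 x:[8,14] y:[40/3,59/3] z:[19/2,20] -> hit [40/3,14], descend [16, 17, 18]
    N16 x:[25/2,27/2] y:[40/3,41/3] z:[19/2,12] -> miss, prune
    N17 x:[8,17/2] y:[16,53/3] z:[37/2,20] -> miss, prune
    N18 x:[13,14] y:[19,59/3] z:[35/2,37/2] -> miss, prune
  N20 x:[33/2,49/2] y:[41/3,62/3] z:[31/2,23] -> hit [33/2,62/3], descend [7, 11, 12, 19]
    N7 x:[43/2,49/2] y:[41/3,17] z:[31/2,17] -> miss, prune
    N11 x:[45/2,47/2] y:[43/3,15] z:[19,41/2] -> miss, prune
    N12 x:[33/2,41/2] y:[41/3,50/3] z:[19,23] -> miss, prune
    N19 x:[33/2,22] y:[56/3,62/3] z:[39/2,45/2] -> hit [39/2,62/3], descend [4, 23]
      N4 x:[33/2,18] y:[59/3,62/3] z:[21,45/2] -> miss, prune
      N23 x:[20,22] y:[56/3,61/3] z:[39/2,21] -> hit [20,61/3] leaf, test {P5@t=20}

14 AABB tests over nodes [0, 6, 10, 15, 16, 17, 18, 20, 7, 11, 12, 19, 4, 23]; 1 leaf entered; closest P5.

== RESULT ==
14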